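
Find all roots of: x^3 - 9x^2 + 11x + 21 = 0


Let p(x) = x^3 - 9x^2 + 11x + 21. By the rational root theorem (leading coefficient 1), any rational root is an integer divisor of 21: try ±1, ±2, ... in turn.
Test x = 1: value = 24 ≠ 0.
Test x = -1: value = 0 ✓, so (x + 1) is a factor.
Synthetic division by (x + 1): bring down 1; 1(-1) - 9 = -10; (-10)(-1) + 11 = 21; 21(-1) + 21 = 0 → quotient x^2 - 10x + 21, remainder 0.
Solve the quadratic x^2 - 10x + 21 = 0: discriminant = (-10)^2 - 4(1)(21) = 100 - 84 = 16.
sqrt(16) = 4, so x = (10 ± 4)/2: x = 7 or x = 3.
Collecting all roots found:

x = -1, x = 3, x = 7


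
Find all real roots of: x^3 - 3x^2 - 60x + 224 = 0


Let p(x) = x^3 - 3x^2 - 60x + 224. By the rational root theorem (leading coefficient 1), any rational root is an integer divisor of 224: try ±1, ±2, ... in turn.
Test x = 1: value = 162 ≠ 0.
Test x = -1: value = 280 ≠ 0.
Test x = 2: value = 100 ≠ 0.
Test x = -2: value = 324 ≠ 0.
Test x = 4: value = 0 ✓, so (x - 4) is a factor.
Synthetic division by (x - 4): bring down 1; 1(4) - 3 = 1; 1(4) - 60 = -56; (-56)(4) + 224 = 0 → quotient x^2 + x - 56, remainder 0.
Solve the quadratic x^2 + x - 56 = 0: discriminant = 1^2 - 4(1)(-56) = 1 + 224 = 225.
sqrt(225) = 15, so x = (-1 ± 15)/2: x = 7 or x = -8.

x = -8, x = 4, x = 7


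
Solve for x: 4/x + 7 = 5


Subtract 7 from both sides: 4/x = -2
Multiply both sides by x: 4 = -2 * x
Divide by -2: x = -2

x = -2


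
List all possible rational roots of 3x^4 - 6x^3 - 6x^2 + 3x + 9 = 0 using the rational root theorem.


Rational root theorem: possible roots are ±p/q where:
  p divides the constant term (9): p ∈ {1, 3, 9}
  q divides the leading coefficient (3): q ∈ {1, 3}

All possible rational roots: -9, -3, -1, -1/3, 1/3, 1, 3, 9

-9, -3, -1, -1/3, 1/3, 1, 3, 9


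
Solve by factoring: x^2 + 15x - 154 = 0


We need two numbers that multiply to -154 and add to 15.
Those numbers are 22 and -7 (since 22 * (-7) = -154 and 22 + (-7) = 15).
So x^2 + 15x - 154 = (x + 22)(x - 7) = 0
Setting each factor to zero: x = -22 or x = 7

x = -22, x = 7


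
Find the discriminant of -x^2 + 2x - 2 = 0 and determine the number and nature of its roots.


For ax^2 + bx + c = 0, discriminant D = b^2 - 4ac
Here a = -1, b = 2, c = -2
D = (2)^2 - 4(-1)(-2) = 4 - 8 = -4

D = -4 < 0
The equation has no real roots (2 complex conjugate roots).

Discriminant = -4, no real roots (2 complex conjugate roots)


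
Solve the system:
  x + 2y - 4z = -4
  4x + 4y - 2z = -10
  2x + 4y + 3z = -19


Using Cramer's rule. Expand each determinant along the first row.
D  = 1*[4*3 - (-2)*4] - 2*[4*3 - (-2)*2] + (-4)*[4*4 - 4*2]
  = 1*(20) - 2*(16) + (-4)*(8) = -44
Dx = (-4)*[4*3 - (-2)*4] - 2*[(-10)*3 - (-2)*(-19)] + (-4)*[(-10)*4 - 4*(-19)]
  = (-4)*(20) - 2*(-68) + (-4)*(36) = -88
Dy = 1*[(-10)*3 - (-2)*(-19)] - (-4)*[4*3 - (-2)*2] + (-4)*[4*(-19) - (-10)*2]
  = 1*(-68) - (-4)*(16) + (-4)*(-56) = 220
Dz = 1*[4*(-19) - (-10)*4] - 2*[4*(-19) - (-10)*2] + (-4)*[4*4 - 4*2]
  = 1*(-36) - 2*(-56) + (-4)*(8) = 44
x = Dx/D = -88/-44 = 2, y = Dy/D = 220/-44 = -5, z = Dz/D = 44/-44 = -1
Check eq1: (1)(2) + (2)(-5) + (-4)(-1) = -4 = -4 ✓
Check eq2: (4)(2) + (4)(-5) + (-2)(-1) = -10 = -10 ✓
Check eq3: (2)(2) + (4)(-5) + (3)(-1) = -19 = -19 ✓

x = 2, y = -5, z = -1


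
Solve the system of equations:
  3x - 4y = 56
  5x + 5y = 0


Using Cramer's rule:
Determinant D = (3)(5) - (5)(-4) = 15 + 20 = 35
Dx = (56)(5) - (0)(-4) = 280 - 0 = 280
Dy = (3)(0) - (5)(56) = 0 - 280 = -280
x = Dx/D = 280/35 = 8
y = Dy/D = -280/35 = -8

x = 8, y = -8


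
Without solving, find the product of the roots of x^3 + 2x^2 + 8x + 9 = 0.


By Vieta's formulas for x^3 + bx^2 + cx + d = 0:
  r1 + r2 + r3 = -b/a = -2
  r1*r2 + r1*r3 + r2*r3 = c/a = 8
  r1*r2*r3 = -d/a = -9


Product = -9


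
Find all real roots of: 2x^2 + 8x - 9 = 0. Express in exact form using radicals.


Using the quadratic formula: x = (-b ± sqrt(b^2 - 4ac)) / (2a)
Here a = 2, b = 8, c = -9
Discriminant = b^2 - 4ac = 8^2 - 4(2)(-9) = 64 + 72 = 136
Since discriminant = 136 > 0, there are two real roots.
x = (-8 ± 2*sqrt(34)) / 4
Simplifying: x = (-4 ± sqrt(34)) / 2
Numerically: x ≈ 0.9155 or x ≈ -4.9155

x = (-4 + sqrt(34)) / 2 or x = (-4 - sqrt(34)) / 2


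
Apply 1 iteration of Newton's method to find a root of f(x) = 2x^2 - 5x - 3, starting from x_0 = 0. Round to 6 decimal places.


Newton's method: x_(n+1) = x_n - f(x_n)/f'(x_n)
f(x) = 2x^2 - 5x - 3
f'(x) = 4x - 5

Iteration 1:
  f(0.000000) = -3.000000
  f'(0.000000) = -5.000000
  x_1 = 0.000000 - (-3.000000)/(-5.000000) = -0.600000

x_1 = -0.600000


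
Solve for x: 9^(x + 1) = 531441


Express both sides with the same base.
531441 = 9^6
Since the bases match, equate exponents: x + 1 = 6
So x = 6 - (1) = 5

x = 5


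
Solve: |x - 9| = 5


An absolute value equation |expr| = 5 gives two cases:
Case 1: x - 9 = 5
  x = 14, so x = 14
Case 2: x - 9 = -5
  x = 4, so x = 4

x = 4, x = 14


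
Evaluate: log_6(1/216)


We need the exponent such that 6^? = 1/216
6^(-3) = 1/6^3 = 1/216
Therefore log_6(1/216) = -3

-3


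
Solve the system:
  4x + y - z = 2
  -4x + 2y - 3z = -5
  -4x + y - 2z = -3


Using Cramer's rule. Expand each determinant along the first row.
D  = 4*[2*(-2) - (-3)*1] - 1*[(-4)*(-2) - (-3)*(-4)] + (-1)*[(-4)*1 - 2*(-4)]
  = 4*(-1) - 1*(-4) + (-1)*(4) = -4
Dx = 2*[2*(-2) - (-3)*1] - 1*[(-5)*(-2) - (-3)*(-3)] + (-1)*[(-5)*1 - 2*(-3)]
  = 2*(-1) - 1*(1) + (-1)*(1) = -4
Dy = 4*[(-5)*(-2) - (-3)*(-3)] - 2*[(-4)*(-2) - (-3)*(-4)] + (-1)*[(-4)*(-3) - (-5)*(-4)]
  = 4*(1) - 2*(-4) + (-1)*(-8) = 20
Dz = 4*[2*(-3) - (-5)*1] - 1*[(-4)*(-3) - (-5)*(-4)] + 2*[(-4)*1 - 2*(-4)]
  = 4*(-1) - 1*(-8) + 2*(4) = 12
x = Dx/D = -4/-4 = 1, y = Dy/D = 20/-4 = -5, z = Dz/D = 12/-4 = -3
Check eq1: (4)(1) + (1)(-5) + (-1)(-3) = 2 = 2 ✓
Check eq2: (-4)(1) + (2)(-5) + (-3)(-3) = -5 = -5 ✓
Check eq3: (-4)(1) + (1)(-5) + (-2)(-3) = -3 = -3 ✓

x = 1, y = -5, z = -3


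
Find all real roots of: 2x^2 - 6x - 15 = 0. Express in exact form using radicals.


Using the quadratic formula: x = (-b ± sqrt(b^2 - 4ac)) / (2a)
Here a = 2, b = -6, c = -15
Discriminant = b^2 - 4ac = (-6)^2 - 4(2)(-15) = 36 + 120 = 156
Since discriminant = 156 > 0, there are two real roots.
x = (6 ± 2*sqrt(39)) / 4
Simplifying: x = (3 ± sqrt(39)) / 2
Numerically: x ≈ 4.6225 or x ≈ -1.6225

x = (3 + sqrt(39)) / 2 or x = (3 - sqrt(39)) / 2


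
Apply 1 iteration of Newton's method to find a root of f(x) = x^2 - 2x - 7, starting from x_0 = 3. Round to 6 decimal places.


Newton's method: x_(n+1) = x_n - f(x_n)/f'(x_n)
f(x) = x^2 - 2x - 7
f'(x) = 2x - 2

Iteration 1:
  f(3.000000) = -4.000000
  f'(3.000000) = 4.000000
  x_1 = 3.000000 - (-4.000000)/(4.000000) = 4.000000

x_1 = 4.000000


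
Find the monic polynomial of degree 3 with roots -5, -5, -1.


A monic polynomial with roots -5, -5, -1 is:
p(x) = (x + 5)(x + 5)(x + 1)
After multiplying by (x + 5): x + 5
After multiplying by (x + 5): x^2 + 10x + 25
After multiplying by (x + 1): x^3 + 11x^2 + 35x + 25

x^3 + 11x^2 + 35x + 25


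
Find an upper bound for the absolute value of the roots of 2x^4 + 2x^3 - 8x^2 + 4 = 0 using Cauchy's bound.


Cauchy's bound: all roots r satisfy |r| <= 1 + max(|a_i/a_n|) for i = 0,...,n-1
where a_n is the leading coefficient.

Coefficients: [2, 2, -8, 0, 4]
Leading coefficient a_n = 2
Ratios |a_i/a_n|: 1, 4, 0, 2
Maximum ratio: 4
Cauchy's bound: |r| <= 1 + 4 = 5

Upper bound = 5


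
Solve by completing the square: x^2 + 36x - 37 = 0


Start: x^2 + 36x - 37 = 0
Move constant: x^2 + 36x = 37
Half of 36 is 18, squared is 324
Add 324 to both sides: x^2 + 36x + 324 = 361
(x + 18)^2 = 361
x + 18 = ±19
x = -18 + 19 = 1 or x = -18 - 19 = -37

x = -37, x = 1


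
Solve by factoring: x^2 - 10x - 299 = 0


We need two numbers that multiply to -299 and add to -10.
Those numbers are -23 and 13 (since (-23) * 13 = -299 and (-23) + 13 = -10).
So x^2 - 10x - 299 = (x - 23)(x + 13) = 0
Setting each factor to zero: x = 23 or x = -13

x = -13, x = 23


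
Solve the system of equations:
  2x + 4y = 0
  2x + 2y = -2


Using Cramer's rule:
Determinant D = (2)(2) - (2)(4) = 4 - 8 = -4
Dx = (0)(2) - (-2)(4) = 0 + 8 = 8
Dy = (2)(-2) - (2)(0) = -4 - 0 = -4
x = Dx/D = 8/-4 = -2
y = Dy/D = -4/-4 = 1

x = -2, y = 1


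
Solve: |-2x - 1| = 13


An absolute value equation |expr| = 13 gives two cases:
Case 1: -2x - 1 = 13
  -2x = 14, so x = -7
Case 2: -2x - 1 = -13
  -2x = -12, so x = 6

x = -7, x = 6


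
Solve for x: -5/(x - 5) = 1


Multiply both sides by (x - 5): -5 = 1(x - 5)
Distribute: -5 = x - 5
x = -5 + 5 = 0
x = 0

x = 0


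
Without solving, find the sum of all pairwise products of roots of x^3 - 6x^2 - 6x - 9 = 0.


By Vieta's formulas for x^3 + bx^2 + cx + d = 0:
  r1 + r2 + r3 = -b/a = 6
  r1*r2 + r1*r3 + r2*r3 = c/a = -6
  r1*r2*r3 = -d/a = 9


Sum of pairwise products = -6


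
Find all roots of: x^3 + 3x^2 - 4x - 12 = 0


Let p(x) = x^3 + 3x^2 - 4x - 12. By the rational root theorem (leading coefficient 1), any rational root is an integer divisor of 12: try ±1, ±2, ... in turn.
Test x = 1: value = -12 ≠ 0.
Test x = -1: value = -6 ≠ 0.
Test x = 2: value = 0 ✓, so (x - 2) is a factor.
Synthetic division by (x - 2): bring down 1; 1(2) + 3 = 5; 5(2) - 4 = 6; 6(2) - 12 = 0 → quotient x^2 + 5x + 6, remainder 0.
Solve the quadratic x^2 + 5x + 6 = 0: discriminant = 5^2 - 4(1)(6) = 25 - 24 = 1.
sqrt(1) = 1, so x = (-5 ± 1)/2: x = -2 or x = -3.
Collecting all roots found:

x = -3, x = -2, x = 2


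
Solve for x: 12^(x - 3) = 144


Express both sides with the same base.
144 = 12^2
Since the bases match, equate exponents: x - 3 = 2
So x = 2 - (-3) = 5

x = 5


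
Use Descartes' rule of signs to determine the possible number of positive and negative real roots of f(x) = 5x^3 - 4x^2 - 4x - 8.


Descartes' rule of signs:

For positive roots, count sign changes in f(x) = 5x^3 - 4x^2 - 4x - 8:
Signs of coefficients: +, -, -, -
Number of sign changes: 1
Possible positive real roots: 1

For negative roots, examine f(-x) = -5x^3 - 4x^2 + 4x - 8:
Signs of coefficients: -, -, +, -
Number of sign changes: 2
Possible negative real roots: 2, 0

Positive roots: 1; Negative roots: 2 or 0


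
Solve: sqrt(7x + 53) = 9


Square both sides: 7x + 53 = 9^2 = 81
7x = 81 - 53 = 28
x = 4
Check: sqrt(7*4 + 53) = sqrt(81) = 9 ✓

x = 4


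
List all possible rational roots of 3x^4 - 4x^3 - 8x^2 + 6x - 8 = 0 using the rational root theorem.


Rational root theorem: possible roots are ±p/q where:
  p divides the constant term (-8): p ∈ {1, 2, 4, 8}
  q divides the leading coefficient (3): q ∈ {1, 3}

All possible rational roots: -8, -4, -8/3, -2, -4/3, -1, -2/3, -1/3, 1/3, 2/3, 1, 4/3, 2, 8/3, 4, 8

-8, -4, -8/3, -2, -4/3, -1, -2/3, -1/3, 1/3, 2/3, 1, 4/3, 2, 8/3, 4, 8


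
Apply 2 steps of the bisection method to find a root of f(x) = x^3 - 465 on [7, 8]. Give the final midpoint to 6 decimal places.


f(x) = x^3 - 465
f(7) = -122 < 0
f(8) = 47 > 0

Step 1: midpoint = (7.000000 + 8.000000)/2 = 7.500000
  f(7.500000) = -43.125000
  f(mid) < 0, so root is in [7.500000, 8.000000]

Step 2: midpoint = (7.500000 + 8.000000)/2 = 7.750000
  f(7.750000) = 0.484375
  f(mid) > 0, so root is in [7.500000, 7.750000]

midpoint = 7.750000


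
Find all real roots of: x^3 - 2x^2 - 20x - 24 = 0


Let p(x) = x^3 - 2x^2 - 20x - 24. By the rational root theorem (leading coefficient 1), any rational root is an integer divisor of 24: try ±1, ±2, ... in turn.
Test x = 1: value = -45 ≠ 0.
Test x = -1: value = -7 ≠ 0.
Test x = 2: value = -64 ≠ 0.
Test x = -2: value = 0 ✓, so (x + 2) is a factor.
Synthetic division by (x + 2): bring down 1; 1(-2) - 2 = -4; (-4)(-2) - 20 = -12; (-12)(-2) - 24 = 0 → quotient x^2 - 4x - 12, remainder 0.
Solve the quadratic x^2 - 4x - 12 = 0: discriminant = (-4)^2 - 4(1)(-12) = 16 + 48 = 64.
sqrt(64) = 8, so x = (4 ± 8)/2: x = 6 or x = -2.

x = -2 (multiplicity 2), x = 6


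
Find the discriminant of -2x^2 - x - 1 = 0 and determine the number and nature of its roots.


For ax^2 + bx + c = 0, discriminant D = b^2 - 4ac
Here a = -2, b = -1, c = -1
D = (-1)^2 - 4(-2)(-1) = 1 - 8 = -7

D = -7 < 0
The equation has no real roots (2 complex conjugate roots).

Discriminant = -7, no real roots (2 complex conjugate roots)


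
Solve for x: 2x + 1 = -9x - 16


Starting with: 2x + 1 = -9x - 16
Move all x terms to left: (2 + 9)x = -16 - 1
Simplify: 11x = -17
Divide both sides by 11: x = -17/11

x = -17/11


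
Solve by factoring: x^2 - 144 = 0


We need two numbers that multiply to -144 and add to 0.
Those numbers are 12 and -12 (since 12 * (-12) = -144 and 12 + (-12) = 0).
So x^2 - 144 = (x + 12)(x - 12) = 0
Setting each factor to zero: x = -12 or x = 12

x = -12, x = 12


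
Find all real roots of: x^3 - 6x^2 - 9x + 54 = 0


Let p(x) = x^3 - 6x^2 - 9x + 54. By the rational root theorem (leading coefficient 1), any rational root is an integer divisor of 54: try ±1, ±2, ... in turn.
Test x = 1: value = 40 ≠ 0.
Test x = -1: value = 56 ≠ 0.
Test x = 2: value = 20 ≠ 0.
Test x = -2: value = 40 ≠ 0.
Test x = 3: value = 0 ✓, so (x - 3) is a factor.
Synthetic division by (x - 3): bring down 1; 1(3) - 6 = -3; (-3)(3) - 9 = -18; (-18)(3) + 54 = 0 → quotient x^2 - 3x - 18, remainder 0.
Solve the quadratic x^2 - 3x - 18 = 0: discriminant = (-3)^2 - 4(1)(-18) = 9 + 72 = 81.
sqrt(81) = 9, so x = (3 ± 9)/2: x = 6 or x = -3.

x = -3, x = 3, x = 6


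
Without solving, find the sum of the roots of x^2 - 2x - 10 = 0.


By Vieta's formulas for ax^2 + bx + c = 0:
  Sum of roots = -b/a
  Product of roots = c/a

Here a = 1, b = -2, c = -10
Sum = -(-2)/1 = 2
Product = -10/1 = -10

Sum = 2


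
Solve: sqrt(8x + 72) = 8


Square both sides: 8x + 72 = 8^2 = 64
8x = 64 - 72 = -8
x = -1
Check: sqrt(8*(-1) + 72) = sqrt(64) = 8 ✓

x = -1


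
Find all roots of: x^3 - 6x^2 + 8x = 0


The constant term is 0, so x = 0 is a root. Factor out x:
  x^2 - 6x + 8 = 0
Solve the quadratic x^2 - 6x + 8 = 0: discriminant = (-6)^2 - 4(1)(8) = 36 - 32 = 4.
sqrt(4) = 2, so x = (6 ± 2)/2: x = 4 or x = 2.
Collecting all roots found:

x = 0, x = 2, x = 4


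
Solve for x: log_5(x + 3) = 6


Convert to exponential form: x + 3 = 5^6 = 15625
x = 15625 - 3 = 15622
Check: log_5(15622 + 3) = log_5(15625) = log_5(15625) = 6 ✓

x = 15622


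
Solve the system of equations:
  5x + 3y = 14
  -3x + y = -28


Using Cramer's rule:
Determinant D = (5)(1) - (-3)(3) = 5 + 9 = 14
Dx = (14)(1) - (-28)(3) = 14 + 84 = 98
Dy = (5)(-28) - (-3)(14) = -140 + 42 = -98
x = Dx/D = 98/14 = 7
y = Dy/D = -98/14 = -7

x = 7, y = -7


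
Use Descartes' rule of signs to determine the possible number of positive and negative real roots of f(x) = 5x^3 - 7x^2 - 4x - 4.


Descartes' rule of signs:

For positive roots, count sign changes in f(x) = 5x^3 - 7x^2 - 4x - 4:
Signs of coefficients: +, -, -, -
Number of sign changes: 1
Possible positive real roots: 1

For negative roots, examine f(-x) = -5x^3 - 7x^2 + 4x - 4:
Signs of coefficients: -, -, +, -
Number of sign changes: 2
Possible negative real roots: 2, 0

Positive roots: 1; Negative roots: 2 or 0


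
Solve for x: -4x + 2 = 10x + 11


Starting with: -4x + 2 = 10x + 11
Move all x terms to left: (-4 - 10)x = 11 - 2
Simplify: -14x = 9
Divide both sides by -14: x = -9/14

x = -9/14


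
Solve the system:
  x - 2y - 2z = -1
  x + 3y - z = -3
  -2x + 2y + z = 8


Using Cramer's rule. Expand each determinant along the first row.
D  = 1*[3*1 - (-1)*2] - (-2)*[1*1 - (-1)*(-2)] + (-2)*[1*2 - 3*(-2)]
  = 1*(5) - (-2)*(-1) + (-2)*(8) = -13
Dx = (-1)*[3*1 - (-1)*2] - (-2)*[(-3)*1 - (-1)*8] + (-2)*[(-3)*2 - 3*8]
  = (-1)*(5) - (-2)*(5) + (-2)*(-30) = 65
Dy = 1*[(-3)*1 - (-1)*8] - (-1)*[1*1 - (-1)*(-2)] + (-2)*[1*8 - (-3)*(-2)]
  = 1*(5) - (-1)*(-1) + (-2)*(2) = 0
Dz = 1*[3*8 - (-3)*2] - (-2)*[1*8 - (-3)*(-2)] + (-1)*[1*2 - 3*(-2)]
  = 1*(30) - (-2)*(2) + (-1)*(8) = 26
x = Dx/D = 65/-13 = -5, y = Dy/D = 0/-13 = 0, z = Dz/D = 26/-13 = -2
Check eq1: (1)(-5) + (-2)(0) + (-2)(-2) = -1 = -1 ✓
Check eq2: (1)(-5) + (3)(0) + (-1)(-2) = -3 = -3 ✓
Check eq3: (-2)(-5) + (2)(0) + (1)(-2) = 8 = 8 ✓

x = -5, y = 0, z = -2


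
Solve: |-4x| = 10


An absolute value equation |expr| = 10 gives two cases:
Case 1: -4x = 10
  -4x = 10, so x = -5/2
Case 2: -4x = -10
  -4x = -10, so x = 5/2

x = -5/2, x = 5/2


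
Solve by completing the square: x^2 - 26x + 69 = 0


Start: x^2 - 26x + 69 = 0
Move constant: x^2 - 26x = -69
Half of -26 is -13, squared is 169
Add 169 to both sides: x^2 - 26x + 169 = 100
(x - 13)^2 = 100
x - 13 = ±10
x = 13 + 10 = 23 or x = 13 - 10 = 3

x = 3, x = 23


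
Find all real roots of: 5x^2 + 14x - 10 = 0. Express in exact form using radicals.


Using the quadratic formula: x = (-b ± sqrt(b^2 - 4ac)) / (2a)
Here a = 5, b = 14, c = -10
Discriminant = b^2 - 4ac = 14^2 - 4(5)(-10) = 196 + 200 = 396
Since discriminant = 396 > 0, there are two real roots.
x = (-14 ± 6*sqrt(11)) / 10
Simplifying: x = (-7 ± 3*sqrt(11)) / 5
Numerically: x ≈ 0.5900 or x ≈ -3.3900

x = (-7 + 3*sqrt(11)) / 5 or x = (-7 - 3*sqrt(11)) / 5


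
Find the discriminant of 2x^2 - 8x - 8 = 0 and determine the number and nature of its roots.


For ax^2 + bx + c = 0, discriminant D = b^2 - 4ac
Here a = 2, b = -8, c = -8
D = (-8)^2 - 4(2)(-8) = 64 + 64 = 128

D = 128 > 0 but not a perfect square
The equation has 2 distinct real irrational roots.

Discriminant = 128, 2 distinct real irrational roots


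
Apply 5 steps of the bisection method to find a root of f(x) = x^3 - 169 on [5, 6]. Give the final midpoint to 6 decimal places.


f(x) = x^3 - 169
f(5) = -44 < 0
f(6) = 47 > 0

Step 1: midpoint = (5.000000 + 6.000000)/2 = 5.500000
  f(5.500000) = -2.625000
  f(mid) < 0, so root is in [5.500000, 6.000000]

Step 2: midpoint = (5.500000 + 6.000000)/2 = 5.750000
  f(5.750000) = 21.109375
  f(mid) > 0, so root is in [5.500000, 5.750000]

Step 3: midpoint = (5.500000 + 5.750000)/2 = 5.625000
  f(5.625000) = 8.978516
  f(mid) > 0, so root is in [5.500000, 5.625000]

Step 4: midpoint = (5.500000 + 5.625000)/2 = 5.562500
  f(5.562500) = 3.111572
  f(mid) > 0, so root is in [5.500000, 5.562500]

Step 5: midpoint = (5.500000 + 5.562500)/2 = 5.531250
  f(5.531250) = 0.227081
  f(mid) > 0, so root is in [5.500000, 5.531250]

midpoint = 5.531250


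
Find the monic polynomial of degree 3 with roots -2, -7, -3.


A monic polynomial with roots -2, -7, -3 is:
p(x) = (x + 2)(x + 7)(x + 3)
After multiplying by (x + 2): x + 2
After multiplying by (x + 7): x^2 + 9x + 14
After multiplying by (x + 3): x^3 + 12x^2 + 41x + 42

x^3 + 12x^2 + 41x + 42


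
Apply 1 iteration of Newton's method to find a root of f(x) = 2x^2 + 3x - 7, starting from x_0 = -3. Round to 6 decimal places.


Newton's method: x_(n+1) = x_n - f(x_n)/f'(x_n)
f(x) = 2x^2 + 3x - 7
f'(x) = 4x + 3

Iteration 1:
  f(-3.000000) = 2.000000
  f'(-3.000000) = -9.000000
  x_1 = -3.000000 - (2.000000)/(-9.000000) = -2.777778

x_1 = -2.777778


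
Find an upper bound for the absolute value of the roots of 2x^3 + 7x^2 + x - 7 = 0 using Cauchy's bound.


Cauchy's bound: all roots r satisfy |r| <= 1 + max(|a_i/a_n|) for i = 0,...,n-1
where a_n is the leading coefficient.

Coefficients: [2, 7, 1, -7]
Leading coefficient a_n = 2
Ratios |a_i/a_n|: 7/2, 1/2, 7/2
Maximum ratio: 7/2
Cauchy's bound: |r| <= 1 + 7/2 = 9/2

Upper bound = 9/2


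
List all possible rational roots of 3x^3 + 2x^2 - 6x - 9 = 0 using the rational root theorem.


Rational root theorem: possible roots are ±p/q where:
  p divides the constant term (-9): p ∈ {1, 3, 9}
  q divides the leading coefficient (3): q ∈ {1, 3}

All possible rational roots: -9, -3, -1, -1/3, 1/3, 1, 3, 9

-9, -3, -1, -1/3, 1/3, 1, 3, 9


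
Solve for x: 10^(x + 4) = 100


Express both sides with the same base.
100 = 10^2
Since the bases match, equate exponents: x + 4 = 2
So x = 2 - (4) = -2

x = -2


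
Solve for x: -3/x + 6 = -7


Subtract 6 from both sides: -3/x = -13
Multiply both sides by x: -3 = -13 * x
Divide by -13: x = 3/13

x = 3/13


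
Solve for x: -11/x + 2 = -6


Subtract 2 from both sides: -11/x = -8
Multiply both sides by x: -11 = -8 * x
Divide by -8: x = 11/8

x = 11/8


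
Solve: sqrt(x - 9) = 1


Square both sides: x - 9 = 1^2 = 1
x = 1 + 9 = 10
x = 10
Check: sqrt(1*10 - 9) = sqrt(1) = 1 ✓

x = 10


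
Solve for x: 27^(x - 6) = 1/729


Express both sides with the same base.
1/729 = 27^(-2)
Since the bases match, equate exponents: x - 6 = -2
So x = -2 - (-6) = 4

x = 4


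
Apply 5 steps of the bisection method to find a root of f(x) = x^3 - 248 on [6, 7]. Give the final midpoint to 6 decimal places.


f(x) = x^3 - 248
f(6) = -32 < 0
f(7) = 95 > 0

Step 1: midpoint = (6.000000 + 7.000000)/2 = 6.500000
  f(6.500000) = 26.625000
  f(mid) > 0, so root is in [6.000000, 6.500000]

Step 2: midpoint = (6.000000 + 6.500000)/2 = 6.250000
  f(6.250000) = -3.859375
  f(mid) < 0, so root is in [6.250000, 6.500000]

Step 3: midpoint = (6.250000 + 6.500000)/2 = 6.375000
  f(6.375000) = 11.083984
  f(mid) > 0, so root is in [6.250000, 6.375000]

Step 4: midpoint = (6.250000 + 6.375000)/2 = 6.312500
  f(6.312500) = 3.538330
  f(mid) > 0, so root is in [6.250000, 6.312500]

Step 5: midpoint = (6.250000 + 6.312500)/2 = 6.281250
  f(6.281250) = -0.178925
  f(mid) < 0, so root is in [6.281250, 6.312500]

midpoint = 6.281250


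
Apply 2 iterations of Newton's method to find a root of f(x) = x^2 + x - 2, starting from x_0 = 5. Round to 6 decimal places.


Newton's method: x_(n+1) = x_n - f(x_n)/f'(x_n)
f(x) = x^2 + x - 2
f'(x) = 2x + 1

Iteration 1:
  f(5.000000) = 28.000000
  f'(5.000000) = 11.000000
  x_1 = 5.000000 - (28.000000)/(11.000000) = 2.454545

Iteration 2:
  f(2.454545) = 6.479339
  f'(2.454545) = 5.909091
  x_2 = 2.454545 - (6.479339)/(5.909091) = 1.358042

x_2 = 1.358042


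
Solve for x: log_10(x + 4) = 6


Convert to exponential form: x + 4 = 10^6 = 1000000
x = 1000000 - 4 = 999996
Check: log_10(999996 + 4) = log_10(1000000) = log_10(1000000) = 6 ✓

x = 999996


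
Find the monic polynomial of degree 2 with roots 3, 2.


A monic polynomial with roots 3, 2 is:
p(x) = (x - 3)(x - 2)
After multiplying by (x - 3): x - 3
After multiplying by (x - 2): x^2 - 5x + 6

x^2 - 5x + 6


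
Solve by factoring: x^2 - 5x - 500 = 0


We need two numbers that multiply to -500 and add to -5.
Those numbers are -25 and 20 (since (-25) * 20 = -500 and (-25) + 20 = -5).
So x^2 - 5x - 500 = (x - 25)(x + 20) = 0
Setting each factor to zero: x = 25 or x = -20

x = -20, x = 25


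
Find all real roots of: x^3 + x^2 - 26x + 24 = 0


Let p(x) = x^3 + x^2 - 26x + 24. By the rational root theorem (leading coefficient 1), any rational root is an integer divisor of 24: try ±1, ±2, ... in turn.
Test x = 1: value = 0 ✓, so (x - 1) is a factor.
Synthetic division by (x - 1): bring down 1; 1(1) + 1 = 2; 2(1) - 26 = -24; (-24)(1) + 24 = 0 → quotient x^2 + 2x - 24, remainder 0.
Solve the quadratic x^2 + 2x - 24 = 0: discriminant = 2^2 - 4(1)(-24) = 4 + 96 = 100.
sqrt(100) = 10, so x = (-2 ± 10)/2: x = 4 or x = -6.

x = -6, x = 1, x = 4


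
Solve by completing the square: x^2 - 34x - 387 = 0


Start: x^2 - 34x - 387 = 0
Move constant: x^2 - 34x = 387
Half of -34 is -17, squared is 289
Add 289 to both sides: x^2 - 34x + 289 = 676
(x - 17)^2 = 676
x - 17 = ±26
x = 17 + 26 = 43 or x = 17 - 26 = -9

x = -9, x = 43


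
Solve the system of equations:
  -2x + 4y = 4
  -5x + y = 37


Using Cramer's rule:
Determinant D = (-2)(1) - (-5)(4) = -2 + 20 = 18
Dx = (4)(1) - (37)(4) = 4 - 148 = -144
Dy = (-2)(37) - (-5)(4) = -74 + 20 = -54
x = Dx/D = -144/18 = -8
y = Dy/D = -54/18 = -3

x = -8, y = -3


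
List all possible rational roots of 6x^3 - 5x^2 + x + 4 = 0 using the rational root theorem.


Rational root theorem: possible roots are ±p/q where:
  p divides the constant term (4): p ∈ {1, 2, 4}
  q divides the leading coefficient (6): q ∈ {1, 2, 3, 6}

All possible rational roots: -4, -2, -4/3, -1, -2/3, -1/2, -1/3, -1/6, 1/6, 1/3, 1/2, 2/3, 1, 4/3, 2, 4

-4, -2, -4/3, -1, -2/3, -1/2, -1/3, -1/6, 1/6, 1/3, 1/2, 2/3, 1, 4/3, 2, 4


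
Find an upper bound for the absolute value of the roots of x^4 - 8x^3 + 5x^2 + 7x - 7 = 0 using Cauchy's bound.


Cauchy's bound: all roots r satisfy |r| <= 1 + max(|a_i/a_n|) for i = 0,...,n-1
where a_n is the leading coefficient.

Coefficients: [1, -8, 5, 7, -7]
Leading coefficient a_n = 1
Ratios |a_i/a_n|: 8, 5, 7, 7
Maximum ratio: 8
Cauchy's bound: |r| <= 1 + 8 = 9

Upper bound = 9


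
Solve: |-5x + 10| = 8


An absolute value equation |expr| = 8 gives two cases:
Case 1: -5x + 10 = 8
  -5x = -2, so x = 2/5
Case 2: -5x + 10 = -8
  -5x = -18, so x = 18/5

x = 2/5, x = 18/5


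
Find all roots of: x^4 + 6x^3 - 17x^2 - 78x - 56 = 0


Let p(x) = x^4 + 6x^3 - 17x^2 - 78x - 56. By the rational root theorem (leading coefficient 1), any rational root is an integer divisor of 56: try ±1, ±2, ... in turn.
Test x = 1: value = -144 ≠ 0.
Test x = -1: value = 0 ✓, so (x + 1) is a factor.
Synthetic division by (x + 1): bring down 1; 1(-1) + 6 = 5; 5(-1) - 17 = -22; (-22)(-1) - 78 = -56; (-56)(-1) - 56 = 0 → quotient x^3 + 5x^2 - 22x - 56, remainder 0.
Continue with the quotient x^3 + 5x^2 - 22x - 56 (candidates must divide 56; re-test x = -1 first in case it repeats).
Test x = -1: value = -30 ≠ 0.
Test x = 2: value = -72 ≠ 0.
Test x = -2: value = 0 ✓, so (x + 2) is a factor.
Synthetic division by (x + 2): bring down 1; 1(-2) + 5 = 3; 3(-2) - 22 = -28; (-28)(-2) - 56 = 0 → quotient x^2 + 3x - 28, remainder 0.
Solve the quadratic x^2 + 3x - 28 = 0: discriminant = 3^2 - 4(1)(-28) = 9 + 112 = 121.
sqrt(121) = 11, so x = (-3 ± 11)/2: x = 4 or x = -7.
Collecting all roots found:

x = -7, x = -2, x = -1, x = 4


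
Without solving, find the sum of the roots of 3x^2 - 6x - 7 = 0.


By Vieta's formulas for ax^2 + bx + c = 0:
  Sum of roots = -b/a
  Product of roots = c/a

Here a = 3, b = -6, c = -7
Sum = -(-6)/3 = 2
Product = -7/3 = -7/3

Sum = 2


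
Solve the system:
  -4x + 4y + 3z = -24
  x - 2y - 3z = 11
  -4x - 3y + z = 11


Using Cramer's rule. Expand each determinant along the first row.
D  = (-4)*[(-2)*1 - (-3)*(-3)] - 4*[1*1 - (-3)*(-4)] + 3*[1*(-3) - (-2)*(-4)]
  = (-4)*(-11) - 4*(-11) + 3*(-11) = 55
Dx = (-24)*[(-2)*1 - (-3)*(-3)] - 4*[11*1 - (-3)*11] + 3*[11*(-3) - (-2)*11]
  = (-24)*(-11) - 4*(44) + 3*(-11) = 55
Dy = (-4)*[11*1 - (-3)*11] - (-24)*[1*1 - (-3)*(-4)] + 3*[1*11 - 11*(-4)]
  = (-4)*(44) - (-24)*(-11) + 3*(55) = -275
Dz = (-4)*[(-2)*11 - 11*(-3)] - 4*[1*11 - 11*(-4)] + (-24)*[1*(-3) - (-2)*(-4)]
  = (-4)*(11) - 4*(55) + (-24)*(-11) = 0
x = Dx/D = 55/55 = 1, y = Dy/D = -275/55 = -5, z = Dz/D = 0/55 = 0
Check eq1: (-4)(1) + (4)(-5) + (3)(0) = -24 = -24 ✓
Check eq2: (1)(1) + (-2)(-5) + (-3)(0) = 11 = 11 ✓
Check eq3: (-4)(1) + (-3)(-5) + (1)(0) = 11 = 11 ✓

x = 1, y = -5, z = 0


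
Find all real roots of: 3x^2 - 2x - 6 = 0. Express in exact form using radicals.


Using the quadratic formula: x = (-b ± sqrt(b^2 - 4ac)) / (2a)
Here a = 3, b = -2, c = -6
Discriminant = b^2 - 4ac = (-2)^2 - 4(3)(-6) = 4 + 72 = 76
Since discriminant = 76 > 0, there are two real roots.
x = (2 ± 2*sqrt(19)) / 6
Simplifying: x = (1 ± sqrt(19)) / 3
Numerically: x ≈ 1.7863 or x ≈ -1.1196

x = (1 + sqrt(19)) / 3 or x = (1 - sqrt(19)) / 3


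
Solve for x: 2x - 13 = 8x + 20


Starting with: 2x - 13 = 8x + 20
Move all x terms to left: (2 - 8)x = 20 + 13
Simplify: -6x = 33
Divide both sides by -6: x = -11/2

x = -11/2


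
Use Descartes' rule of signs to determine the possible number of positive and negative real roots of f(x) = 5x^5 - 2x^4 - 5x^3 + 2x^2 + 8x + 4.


Descartes' rule of signs:

For positive roots, count sign changes in f(x) = 5x^5 - 2x^4 - 5x^3 + 2x^2 + 8x + 4:
Signs of coefficients: +, -, -, +, +, +
Number of sign changes: 2
Possible positive real roots: 2, 0

For negative roots, examine f(-x) = -5x^5 - 2x^4 + 5x^3 + 2x^2 - 8x + 4:
Signs of coefficients: -, -, +, +, -, +
Number of sign changes: 3
Possible negative real roots: 3, 1

Positive roots: 2 or 0; Negative roots: 3 or 1


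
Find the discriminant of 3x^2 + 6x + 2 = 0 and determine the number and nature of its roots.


For ax^2 + bx + c = 0, discriminant D = b^2 - 4ac
Here a = 3, b = 6, c = 2
D = (6)^2 - 4(3)(2) = 36 - 24 = 12

D = 12 > 0 but not a perfect square
The equation has 2 distinct real irrational roots.

Discriminant = 12, 2 distinct real irrational roots


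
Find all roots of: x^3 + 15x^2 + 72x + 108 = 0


Let p(x) = x^3 + 15x^2 + 72x + 108. By the rational root theorem (leading coefficient 1), any rational root is an integer divisor of 108: try ±1, ±2, ... in turn.
Test x = 1: value = 196 ≠ 0.
Test x = -1: value = 50 ≠ 0.
Test x = 2: value = 320 ≠ 0.
Test x = -2: value = 16 ≠ 0.
Test x = 3: value = 486 ≠ 0.
Test x = -3: value = 0 ✓, so (x + 3) is a factor.
Synthetic division by (x + 3): bring down 1; 1(-3) + 15 = 12; 12(-3) + 72 = 36; 36(-3) + 108 = 0 → quotient x^2 + 12x + 36, remainder 0.
Solve the quadratic x^2 + 12x + 36 = 0: discriminant = 12^2 - 4(1)(36) = 144 - 144 = 0.
Discriminant = 0, so a double root: x = -12/2 = -6.
Collecting all roots found:

x = -6 (multiplicity 2), x = -3


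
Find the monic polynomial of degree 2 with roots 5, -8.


A monic polynomial with roots 5, -8 is:
p(x) = (x - 5)(x + 8)
After multiplying by (x - 5): x - 5
After multiplying by (x + 8): x^2 + 3x - 40

x^2 + 3x - 40


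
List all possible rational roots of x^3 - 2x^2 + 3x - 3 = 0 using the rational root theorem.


Rational root theorem: possible roots are ±p/q where:
  p divides the constant term (-3): p ∈ {1, 3}
  q divides the leading coefficient (1): q ∈ {1}

All possible rational roots: -3, -1, 1, 3

-3, -1, 1, 3


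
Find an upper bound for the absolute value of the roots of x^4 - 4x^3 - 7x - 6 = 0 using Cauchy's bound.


Cauchy's bound: all roots r satisfy |r| <= 1 + max(|a_i/a_n|) for i = 0,...,n-1
where a_n is the leading coefficient.

Coefficients: [1, -4, 0, -7, -6]
Leading coefficient a_n = 1
Ratios |a_i/a_n|: 4, 0, 7, 6
Maximum ratio: 7
Cauchy's bound: |r| <= 1 + 7 = 8

Upper bound = 8


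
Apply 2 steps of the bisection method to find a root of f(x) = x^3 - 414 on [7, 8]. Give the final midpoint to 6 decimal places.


f(x) = x^3 - 414
f(7) = -71 < 0
f(8) = 98 > 0

Step 1: midpoint = (7.000000 + 8.000000)/2 = 7.500000
  f(7.500000) = 7.875000
  f(mid) > 0, so root is in [7.000000, 7.500000]

Step 2: midpoint = (7.000000 + 7.500000)/2 = 7.250000
  f(7.250000) = -32.921875
  f(mid) < 0, so root is in [7.250000, 7.500000]

midpoint = 7.250000


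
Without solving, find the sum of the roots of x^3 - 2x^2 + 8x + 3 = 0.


By Vieta's formulas for x^3 + bx^2 + cx + d = 0:
  r1 + r2 + r3 = -b/a = 2
  r1*r2 + r1*r3 + r2*r3 = c/a = 8
  r1*r2*r3 = -d/a = -3


Sum = 2


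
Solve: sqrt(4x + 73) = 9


Square both sides: 4x + 73 = 9^2 = 81
4x = 81 - 73 = 8
x = 2
Check: sqrt(4*2 + 73) = sqrt(81) = 9 ✓

x = 2


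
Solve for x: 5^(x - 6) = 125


Express both sides with the same base.
125 = 5^3
Since the bases match, equate exponents: x - 6 = 3
So x = 3 - (-6) = 9

x = 9


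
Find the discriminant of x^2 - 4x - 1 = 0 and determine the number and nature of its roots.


For ax^2 + bx + c = 0, discriminant D = b^2 - 4ac
Here a = 1, b = -4, c = -1
D = (-4)^2 - 4(1)(-1) = 16 + 4 = 20

D = 20 > 0 but not a perfect square
The equation has 2 distinct real irrational roots.

Discriminant = 20, 2 distinct real irrational roots


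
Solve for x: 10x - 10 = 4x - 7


Starting with: 10x - 10 = 4x - 7
Move all x terms to left: (10 - 4)x = -7 + 10
Simplify: 6x = 3
Divide both sides by 6: x = 1/2

x = 1/2


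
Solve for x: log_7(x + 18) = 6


Convert to exponential form: x + 18 = 7^6 = 117649
x = 117649 - 18 = 117631
Check: log_7(117631 + 18) = log_7(117649) = log_7(117649) = 6 ✓

x = 117631


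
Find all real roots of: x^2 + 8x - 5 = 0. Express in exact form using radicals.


Using the quadratic formula: x = (-b ± sqrt(b^2 - 4ac)) / (2a)
Here a = 1, b = 8, c = -5
Discriminant = b^2 - 4ac = 8^2 - 4(1)(-5) = 64 + 20 = 84
Since discriminant = 84 > 0, there are two real roots.
x = (-8 ± 2*sqrt(21)) / 2
Simplifying: x = -4 ± sqrt(21)
Numerically: x ≈ 0.5826 or x ≈ -8.5826

x = -4 + sqrt(21) or x = -4 - sqrt(21)


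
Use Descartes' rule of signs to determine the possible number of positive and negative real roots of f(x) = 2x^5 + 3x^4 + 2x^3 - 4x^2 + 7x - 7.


Descartes' rule of signs:

For positive roots, count sign changes in f(x) = 2x^5 + 3x^4 + 2x^3 - 4x^2 + 7x - 7:
Signs of coefficients: +, +, +, -, +, -
Number of sign changes: 3
Possible positive real roots: 3, 1

For negative roots, examine f(-x) = -2x^5 + 3x^4 - 2x^3 - 4x^2 - 7x - 7:
Signs of coefficients: -, +, -, -, -, -
Number of sign changes: 2
Possible negative real roots: 2, 0

Positive roots: 3 or 1; Negative roots: 2 or 0


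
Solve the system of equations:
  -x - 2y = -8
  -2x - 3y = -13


Using Cramer's rule:
Determinant D = (-1)(-3) - (-2)(-2) = 3 - 4 = -1
Dx = (-8)(-3) - (-13)(-2) = 24 - 26 = -2
Dy = (-1)(-13) - (-2)(-8) = 13 - 16 = -3
x = Dx/D = -2/-1 = 2
y = Dy/D = -3/-1 = 3

x = 2, y = 3


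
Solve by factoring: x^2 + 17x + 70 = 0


We need two numbers that multiply to 70 and add to 17.
Those numbers are 10 and 7 (since 10 * 7 = 70 and 10 + 7 = 17).
So x^2 + 17x + 70 = (x + 10)(x + 7) = 0
Setting each factor to zero: x = -10 or x = -7

x = -10, x = -7


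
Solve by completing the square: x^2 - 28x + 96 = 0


Start: x^2 - 28x + 96 = 0
Move constant: x^2 - 28x = -96
Half of -28 is -14, squared is 196
Add 196 to both sides: x^2 - 28x + 196 = 100
(x - 14)^2 = 100
x - 14 = ±10
x = 14 + 10 = 24 or x = 14 - 10 = 4

x = 4, x = 24


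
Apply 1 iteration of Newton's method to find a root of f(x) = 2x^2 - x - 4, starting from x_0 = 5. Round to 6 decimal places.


Newton's method: x_(n+1) = x_n - f(x_n)/f'(x_n)
f(x) = 2x^2 - x - 4
f'(x) = 4x - 1

Iteration 1:
  f(5.000000) = 41.000000
  f'(5.000000) = 19.000000
  x_1 = 5.000000 - (41.000000)/(19.000000) = 2.842105

x_1 = 2.842105


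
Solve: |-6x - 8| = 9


An absolute value equation |expr| = 9 gives two cases:
Case 1: -6x - 8 = 9
  -6x = 17, so x = -17/6
Case 2: -6x - 8 = -9
  -6x = -1, so x = 1/6

x = -17/6, x = 1/6


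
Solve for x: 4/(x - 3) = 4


Multiply both sides by (x - 3): 4 = 4(x - 3)
Distribute: 4 = 4x - 12
4x = 4 + 12 = 16
x = 4

x = 4


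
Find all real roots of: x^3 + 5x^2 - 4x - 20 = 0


Let p(x) = x^3 + 5x^2 - 4x - 20. By the rational root theorem (leading coefficient 1), any rational root is an integer divisor of 20: try ±1, ±2, ... in turn.
Test x = 1: value = -18 ≠ 0.
Test x = -1: value = -12 ≠ 0.
Test x = 2: value = 0 ✓, so (x - 2) is a factor.
Synthetic division by (x - 2): bring down 1; 1(2) + 5 = 7; 7(2) - 4 = 10; 10(2) - 20 = 0 → quotient x^2 + 7x + 10, remainder 0.
Solve the quadratic x^2 + 7x + 10 = 0: discriminant = 7^2 - 4(1)(10) = 49 - 40 = 9.
sqrt(9) = 3, so x = (-7 ± 3)/2: x = -2 or x = -5.

x = -5, x = -2, x = 2


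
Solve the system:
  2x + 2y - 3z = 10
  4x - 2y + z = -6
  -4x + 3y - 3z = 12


Using Cramer's rule. Expand each determinant along the first row.
D  = 2*[(-2)*(-3) - 1*3] - 2*[4*(-3) - 1*(-4)] + (-3)*[4*3 - (-2)*(-4)]
  = 2*(3) - 2*(-8) + (-3)*(4) = 10
Dx = 10*[(-2)*(-3) - 1*3] - 2*[(-6)*(-3) - 1*12] + (-3)*[(-6)*3 - (-2)*12]
  = 10*(3) - 2*(6) + (-3)*(6) = 0
Dy = 2*[(-6)*(-3) - 1*12] - 10*[4*(-3) - 1*(-4)] + (-3)*[4*12 - (-6)*(-4)]
  = 2*(6) - 10*(-8) + (-3)*(24) = 20
Dz = 2*[(-2)*12 - (-6)*3] - 2*[4*12 - (-6)*(-4)] + 10*[4*3 - (-2)*(-4)]
  = 2*(-6) - 2*(24) + 10*(4) = -20
x = Dx/D = 0/10 = 0, y = Dy/D = 20/10 = 2, z = Dz/D = -20/10 = -2
Check eq1: (2)(0) + (2)(2) + (-3)(-2) = 10 = 10 ✓
Check eq2: (4)(0) + (-2)(2) + (1)(-2) = -6 = -6 ✓
Check eq3: (-4)(0) + (3)(2) + (-3)(-2) = 12 = 12 ✓

x = 0, y = 2, z = -2


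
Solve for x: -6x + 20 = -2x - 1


Starting with: -6x + 20 = -2x - 1
Move all x terms to left: (-6 + 2)x = -1 - 20
Simplify: -4x = -21
Divide both sides by -4: x = 21/4

x = 21/4


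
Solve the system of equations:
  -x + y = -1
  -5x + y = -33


Using Cramer's rule:
Determinant D = (-1)(1) - (-5)(1) = -1 + 5 = 4
Dx = (-1)(1) - (-33)(1) = -1 + 33 = 32
Dy = (-1)(-33) - (-5)(-1) = 33 - 5 = 28
x = Dx/D = 32/4 = 8
y = Dy/D = 28/4 = 7

x = 8, y = 7


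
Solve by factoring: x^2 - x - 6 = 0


We need two numbers that multiply to -6 and add to -1.
Those numbers are -3 and 2 (since (-3) * 2 = -6 and (-3) + 2 = -1).
So x^2 - x - 6 = (x - 3)(x + 2) = 0
Setting each factor to zero: x = 3 or x = -2

x = -2, x = 3


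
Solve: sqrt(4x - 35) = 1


Square both sides: 4x - 35 = 1^2 = 1
4x = 1 + 35 = 36
x = 9
Check: sqrt(4*9 - 35) = sqrt(1) = 1 ✓

x = 9


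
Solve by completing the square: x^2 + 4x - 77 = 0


Start: x^2 + 4x - 77 = 0
Move constant: x^2 + 4x = 77
Half of 4 is 2, squared is 4
Add 4 to both sides: x^2 + 4x + 4 = 81
(x + 2)^2 = 81
x + 2 = ±9
x = -2 + 9 = 7 or x = -2 - 9 = -11

x = -11, x = 7


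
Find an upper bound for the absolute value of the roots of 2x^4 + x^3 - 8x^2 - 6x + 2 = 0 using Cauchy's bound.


Cauchy's bound: all roots r satisfy |r| <= 1 + max(|a_i/a_n|) for i = 0,...,n-1
where a_n is the leading coefficient.

Coefficients: [2, 1, -8, -6, 2]
Leading coefficient a_n = 2
Ratios |a_i/a_n|: 1/2, 4, 3, 1
Maximum ratio: 4
Cauchy's bound: |r| <= 1 + 4 = 5

Upper bound = 5


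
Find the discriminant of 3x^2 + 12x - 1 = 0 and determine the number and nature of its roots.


For ax^2 + bx + c = 0, discriminant D = b^2 - 4ac
Here a = 3, b = 12, c = -1
D = (12)^2 - 4(3)(-1) = 144 + 12 = 156

D = 156 > 0 but not a perfect square
The equation has 2 distinct real irrational roots.

Discriminant = 156, 2 distinct real irrational roots


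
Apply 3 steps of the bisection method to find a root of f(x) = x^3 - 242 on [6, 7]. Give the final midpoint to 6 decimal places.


f(x) = x^3 - 242
f(6) = -26 < 0
f(7) = 101 > 0

Step 1: midpoint = (6.000000 + 7.000000)/2 = 6.500000
  f(6.500000) = 32.625000
  f(mid) > 0, so root is in [6.000000, 6.500000]

Step 2: midpoint = (6.000000 + 6.500000)/2 = 6.250000
  f(6.250000) = 2.140625
  f(mid) > 0, so root is in [6.000000, 6.250000]

Step 3: midpoint = (6.000000 + 6.250000)/2 = 6.125000
  f(6.125000) = -12.216797
  f(mid) < 0, so root is in [6.125000, 6.250000]

midpoint = 6.125000


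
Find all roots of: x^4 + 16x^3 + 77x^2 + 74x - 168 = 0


Let p(x) = x^4 + 16x^3 + 77x^2 + 74x - 168. By the rational root theorem (leading coefficient 1), any rational root is an integer divisor of 168: try ±1, ±2, ... in turn.
Test x = 1: value = 0 ✓, so (x - 1) is a factor.
Synthetic division by (x - 1): bring down 1; 1(1) + 16 = 17; 17(1) + 77 = 94; 94(1) + 74 = 168; 168(1) - 168 = 0 → quotient x^3 + 17x^2 + 94x + 168, remainder 0.
Continue with the quotient x^3 + 17x^2 + 94x + 168 (candidates must divide 168; re-test x = 1 first in case it repeats).
Test x = 1: value = 280 ≠ 0.
Test x = -1: value = 90 ≠ 0.
Test x = 2: value = 432 ≠ 0.
Test x = -2: value = 40 ≠ 0.
Test x = 3: value = 630 ≠ 0.
Test x = -3: value = 12 ≠ 0.
Test x = 4: value = 880 ≠ 0.
Test x = -4: value = 0 ✓, so (x + 4) is a factor.
Synthetic division by (x + 4): bring down 1; 1(-4) + 17 = 13; 13(-4) + 94 = 42; 42(-4) + 168 = 0 → quotient x^2 + 13x + 42, remainder 0.
Solve the quadratic x^2 + 13x + 42 = 0: discriminant = 13^2 - 4(1)(42) = 169 - 168 = 1.
sqrt(1) = 1, so x = (-13 ± 1)/2: x = -6 or x = -7.
Collecting all roots found:

x = -7, x = -6, x = -4, x = 1


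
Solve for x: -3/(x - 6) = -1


Multiply both sides by (x - 6): -3 = -1(x - 6)
Distribute: -3 = -x + 6
-x = -3 - 6 = -9
x = 9

x = 9


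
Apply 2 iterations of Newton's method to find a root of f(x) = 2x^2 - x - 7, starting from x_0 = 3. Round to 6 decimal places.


Newton's method: x_(n+1) = x_n - f(x_n)/f'(x_n)
f(x) = 2x^2 - x - 7
f'(x) = 4x - 1

Iteration 1:
  f(3.000000) = 8.000000
  f'(3.000000) = 11.000000
  x_1 = 3.000000 - (8.000000)/(11.000000) = 2.272727

Iteration 2:
  f(2.272727) = 1.057851
  f'(2.272727) = 8.090909
  x_2 = 2.272727 - (1.057851)/(8.090909) = 2.141982

x_2 = 2.141982
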